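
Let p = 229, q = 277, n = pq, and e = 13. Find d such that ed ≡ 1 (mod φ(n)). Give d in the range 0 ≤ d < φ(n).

φ(n) = (p−1)(q−1) = 228·276 = 62928.
Need d with 13·d ≡ 1 (mod 62928). Apply the extended Euclidean algorithm:
62928 = 4840×13 + 8
13 = 1×8 + 5
8 = 1×5 + 3
5 = 1×3 + 2
3 = 1×2 + 1
2 = 2×1 + 0
Back-substitute:
1 = 3 − 2
1 = −5 + 2·3
1 = 2·8 − 3·5
1 = −3·13 + 5·8
1 = 5·62928 − 24203·13
So 13·(-24203) ≡ 1 (mod 62928), hence d ≡ -24203 ≡ 38725 (mod 62928).

38725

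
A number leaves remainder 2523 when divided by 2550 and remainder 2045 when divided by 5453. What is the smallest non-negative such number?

Write x = 2523 + 2550·k. Then 2550·k ≡ 2045 − 2523 ≡ 4975 (mod 5453).
Need 2550⁻¹ mod 5453. Extended Euclid on (5453, 2550):
5453 = 2·2550 + 353
2550 = 7·353 + 79
353 = 4·79 + 37
79 = 2·37 + 5
37 = 7·5 + 2
5 = 2·2 + 1
2 = 2·1 + 0
Back-substitute:
1 = 5 − 2·2
1 = −2·37 + 15·5
1 = 15·79 − 32·37
1 = −32·353 + 143·79
1 = 143·2550 − 1033·353
1 = −1033·5453 + 2209·2550
2550⁻¹ ≡ 2209 (mod 5453), so k ≡ 2209·4975 ≡ 1980 (mod 5453).
x = 2523 + 2550·1980 = 5051523.

5051523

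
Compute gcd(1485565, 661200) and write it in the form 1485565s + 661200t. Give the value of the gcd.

5

Repeated division:
1485565 = 2×661200 + 163165
661200 = 4×163165 + 8540
163165 = 19×8540 + 905
8540 = 9×905 + 395
905 = 2×395 + 115
395 = 3×115 + 50
115 = 2×50 + 15
50 = 3×15 + 5
15 = 3×5 + 0
gcd(1485565, 661200) = 5.
Working backward:
5 = 50 − 3·15
5 = −3·115 + 7·50
5 = 7·395 − 24·115
5 = −24·905 + 55·395
5 = 55·8540 − 519·905
5 = −519·163165 + 9916·8540
5 = 9916·661200 − 40183·163165
5 = −40183·1485565 + 90282·661200
So 5 = (-40183)·1485565 + (90282)·661200.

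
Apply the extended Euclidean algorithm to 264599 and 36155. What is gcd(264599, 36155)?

1

Apply Euclid's algorithm to 264599 and 36155:
264599 = 7·36155 + 11514
36155 = 3·11514 + 1613
11514 = 7·1613 + 223
1613 = 7·223 + 52
223 = 4·52 + 15
52 = 3·15 + 7
15 = 2·7 + 1
7 = 7·1 + 0
gcd(264599, 36155) = 1.
Working backward:
1 = 15 − 2·7
1 = −2·52 + 7·15
1 = 7·223 − 30·52
1 = −30·1613 + 217·223
1 = 217·11514 − 1549·1613
1 = −1549·36155 + 4864·11514
1 = 4864·264599 − 35597·36155
So 1 = (4864)·264599 + (-35597)·36155.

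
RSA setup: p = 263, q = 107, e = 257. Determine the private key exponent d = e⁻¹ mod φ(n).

φ(n) = (p−1)(q−1) = 262·106 = 27772.
Need d with 257·d ≡ 1 (mod 27772). Apply the extended Euclidean algorithm:
27772 = 108×257 + 16
257 = 16×16 + 1
16 = 16×1 + 0
Back-substitute:
1 = 257 − 16·16
1 = −16·27772 + 1729·257
So 257·1729 ≡ 1 (mod 27772), hence d = 1729.

1729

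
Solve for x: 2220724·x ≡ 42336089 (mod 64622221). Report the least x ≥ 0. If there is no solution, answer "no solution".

First find gcd(2220724, 64622221):
64622221 = 29*2220724 + 221225
2220724 = 10*221225 + 8474
221225 = 26*8474 + 901
8474 = 9*901 + 365
901 = 2*365 + 171
365 = 2*171 + 23
171 = 7*23 + 10
23 = 2*10 + 3
10 = 3*3 + 1
3 = 3*1 + 0
gcd = 1, so a unique solution mod 64622221 exists.
Back-substitute for the Bézout coefficients:
1 = 10 − 3·3
1 = −3·23 + 7·10
1 = 7·171 − 52·23
1 = −52·365 + 111·171
1 = 111·901 − 274·365
1 = −274·8474 + 2577·901
1 = 2577·221225 − 67276·8474
1 = −67276·2220724 + 675337·221225
1 = 675337·64622221 − 19652049·2220724
So 2220724·(-19652049) ≡ 1 (mod 64622221), giving 2220724⁻¹ ≡ 44970172.
x ≡ 2220724⁻¹·42336089 ≡ 44970172·42336089 ≡ 37745687 (mod 64622221).

37745687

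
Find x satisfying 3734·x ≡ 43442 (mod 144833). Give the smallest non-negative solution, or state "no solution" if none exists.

27706

First find gcd(3734, 144833):
144833 = 38×3734 + 2941
3734 = 1×2941 + 793
2941 = 3×793 + 562
793 = 1×562 + 231
562 = 2×231 + 100
231 = 2×100 + 31
100 = 3×31 + 7
31 = 4×7 + 3
7 = 2×3 + 1
3 = 3×1 + 0
gcd = 1, so a unique solution mod 144833 exists.
Back-substitute for the Bézout coefficients:
1 = 7 − 2·3
1 = −2·31 + 9·7
1 = 9·100 − 29·31
1 = −29·231 + 67·100
1 = 67·562 − 163·231
1 = −163·793 + 230·562
1 = 230·2941 − 853·793
1 = −853·3734 + 1083·2941
1 = 1083·144833 − 42007·3734
So 3734·(-42007) ≡ 1 (mod 144833), giving 3734⁻¹ ≡ 102826.
x ≡ 3734⁻¹·43442 ≡ 102826·43442 ≡ 27706 (mod 144833).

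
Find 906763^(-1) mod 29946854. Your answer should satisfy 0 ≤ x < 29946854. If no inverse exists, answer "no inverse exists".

Run Euclid on (29946854, 906763):
29946854 = 33×906763 + 23675
906763 = 38×23675 + 7113
23675 = 3×7113 + 2336
7113 = 3×2336 + 105
2336 = 22×105 + 26
105 = 4×26 + 1
26 = 26×1 + 0
gcd = 1, so the inverse exists. Back-substitute:
1 = 105 − 4·26
1 = −4·2336 + 89·105
1 = 89·7113 − 271·2336
1 = −271·23675 + 902·7113
1 = 902·906763 − 34547·23675
1 = −34547·29946854 + 1140953·906763
So 906763·1140953 ≡ 1 (mod 29946854).

1140953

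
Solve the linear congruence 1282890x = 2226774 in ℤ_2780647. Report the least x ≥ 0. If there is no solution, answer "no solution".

2752272

First find gcd(1282890, 2780647):
2780647 = 2×1282890 + 214867
1282890 = 5×214867 + 208555
214867 = 1×208555 + 6312
208555 = 33×6312 + 259
6312 = 24×259 + 96
259 = 2×96 + 67
96 = 1×67 + 29
67 = 2×29 + 9
29 = 3×9 + 2
9 = 4×2 + 1
2 = 2×1 + 0
gcd = 1, so a unique solution mod 2780647 exists.
Back-substitute for the Bézout coefficients:
1 = 9 − 4·2
1 = −4·29 + 13·9
1 = 13·67 − 30·29
1 = −30·96 + 43·67
1 = 43·259 − 116·96
1 = −116·6312 + 2827·259
1 = 2827·208555 − 93407·6312
1 = −93407·214867 + 96234·208555
1 = 96234·1282890 − 574577·214867
1 = −574577·2780647 + 1245388·1282890
So 1282890·(1245388) ≡ 1 (mod 2780647), giving 1282890⁻¹ ≡ 1245388.
x ≡ 1282890⁻¹·2226774 ≡ 1245388·2226774 ≡ 2752272 (mod 2780647).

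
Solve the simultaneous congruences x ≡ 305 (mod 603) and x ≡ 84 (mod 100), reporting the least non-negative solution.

Write x = 305 + 603·k. Then 603·k ≡ 84 − 305 ≡ 79 (mod 100).
Need 603⁻¹ mod 100. Extended Euclid on (100, 3):
100 = 33×3 + 1
3 = 3×1 + 0
Back-substitute:
1 = 100 − 33·3
603⁻¹ ≡ 67 (mod 100), so k ≡ 67·79 ≡ 93 (mod 100).
x = 305 + 603·93 = 56384.

56384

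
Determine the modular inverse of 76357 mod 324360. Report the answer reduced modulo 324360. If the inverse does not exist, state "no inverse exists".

36613

Run Euclid on (324360, 76357):
324360 = 4×76357 + 18932
76357 = 4×18932 + 629
18932 = 30×629 + 62
629 = 10×62 + 9
62 = 6×9 + 8
9 = 1×8 + 1
8 = 8×1 + 0
gcd = 1, so the inverse exists. Back-substitute:
1 = 9 − 8
1 = −62 + 7·9
1 = 7·629 − 71·62
1 = −71·18932 + 2137·629
1 = 2137·76357 − 8619·18932
1 = −8619·324360 + 36613·76357
So 76357·36613 ≡ 1 (mod 324360).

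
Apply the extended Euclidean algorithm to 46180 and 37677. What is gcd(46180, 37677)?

Euclidean algorithm:
46180 = 1×37677 + 8503
37677 = 4×8503 + 3665
8503 = 2×3665 + 1173
3665 = 3×1173 + 146
1173 = 8×146 + 5
146 = 29×5 + 1
5 = 5×1 + 0
gcd(46180, 37677) = 1.
Back-substituting:
1 = 146 − 29·5
1 = −29·1173 + 233·146
1 = 233·3665 − 728·1173
1 = −728·8503 + 1689·3665
1 = 1689·37677 − 7484·8503
1 = −7484·46180 + 9173·37677
So 1 = (-7484)·46180 + (9173)·37677.

1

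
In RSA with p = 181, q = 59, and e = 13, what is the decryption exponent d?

φ(n) = (p−1)(q−1) = 180·58 = 10440.
Need d with 13·d ≡ 1 (mod 10440). Apply the extended Euclidean algorithm:
10440 = 803*13 + 1
13 = 13*1 + 0
Back-substitute:
1 = 10440 − 803·13
So 13·(-803) ≡ 1 (mod 10440), hence d ≡ -803 ≡ 9637 (mod 10440).

9637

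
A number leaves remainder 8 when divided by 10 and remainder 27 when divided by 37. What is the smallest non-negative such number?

138

Write x = 8 + 10·k. Then 10·k ≡ 27 − 8 ≡ 19 (mod 37).
Need 10⁻¹ mod 37. Extended Euclid on (37, 10):
37 = 3×10 + 7
10 = 1×7 + 3
7 = 2×3 + 1
3 = 3×1 + 0
Back-substitute:
1 = 7 − 2·3
1 = −2·10 + 3·7
1 = 3·37 − 11·10
10⁻¹ ≡ 26 (mod 37), so k ≡ 26·19 ≡ 13 (mod 37).
x = 8 + 10·13 = 138.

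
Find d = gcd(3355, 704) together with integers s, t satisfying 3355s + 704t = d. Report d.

11

Repeated division:
3355 = 4×704 + 539
704 = 1×539 + 165
539 = 3×165 + 44
165 = 3×44 + 33
44 = 1×33 + 11
33 = 3×11 + 0
gcd(3355, 704) = 11.
Back-substituting:
11 = 44 − 33
11 = −165 + 4·44
11 = 4·539 − 13·165
11 = −13·704 + 17·539
11 = 17·3355 − 81·704
So 11 = (17)·3355 + (-81)·704.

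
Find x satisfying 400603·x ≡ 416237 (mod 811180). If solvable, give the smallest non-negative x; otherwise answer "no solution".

479679

First find gcd(400603, 811180):
811180 = 2·400603 + 9974
400603 = 40·9974 + 1643
9974 = 6·1643 + 116
1643 = 14·116 + 19
116 = 6·19 + 2
19 = 9·2 + 1
2 = 2·1 + 0
gcd = 1, so a unique solution mod 811180 exists.
Back-substitute for the Bézout coefficients:
1 = 19 − 9·2
1 = −9·116 + 55·19
1 = 55·1643 − 779·116
1 = −779·9974 + 4729·1643
1 = 4729·400603 − 189939·9974
1 = −189939·811180 + 384607·400603
So 400603·(384607) ≡ 1 (mod 811180), giving 400603⁻¹ ≡ 384607.
x ≡ 400603⁻¹·416237 ≡ 384607·416237 ≡ 479679 (mod 811180).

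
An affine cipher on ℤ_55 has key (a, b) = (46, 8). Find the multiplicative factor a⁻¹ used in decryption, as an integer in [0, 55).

Run Euclid on (55, 46):
55 = 1·46 + 9
46 = 5·9 + 1
9 = 9·1 + 0
gcd = 1, so the inverse exists. Back-substitute:
1 = 46 − 5·9
1 = −5·55 + 6·46
So 46·6 ≡ 1 (mod 55).

6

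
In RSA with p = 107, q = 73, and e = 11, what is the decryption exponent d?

φ(n) = (p−1)(q−1) = 106·72 = 7632.
Need d with 11·d ≡ 1 (mod 7632). Apply the extended Euclidean algorithm:
7632 = 693×11 + 9
11 = 1×9 + 2
9 = 4×2 + 1
2 = 2×1 + 0
Back-substitute:
1 = 9 − 4·2
1 = −4·11 + 5·9
1 = 5·7632 − 3469·11
So 11·(-3469) ≡ 1 (mod 7632), hence d ≡ -3469 ≡ 4163 (mod 7632).

4163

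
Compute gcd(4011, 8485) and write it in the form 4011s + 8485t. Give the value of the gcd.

1

Apply Euclid's algorithm to 8485 and 4011:
8485 = 2×4011 + 463
4011 = 8×463 + 307
463 = 1×307 + 156
307 = 1×156 + 151
156 = 1×151 + 5
151 = 30×5 + 1
5 = 5×1 + 0
gcd(4011, 8485) = 1.
Working backward:
1 = 151 − 30·5
1 = −30·156 + 31·151
1 = 31·307 − 61·156
1 = −61·463 + 92·307
1 = 92·4011 − 797·463
1 = −797·8485 + 1686·4011
So 1 = (-797)·8485 + (1686)·4011.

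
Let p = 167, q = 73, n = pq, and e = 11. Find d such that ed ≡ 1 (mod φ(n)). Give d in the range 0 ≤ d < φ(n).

φ(n) = (p−1)(q−1) = 166·72 = 11952.
Need d with 11·d ≡ 1 (mod 11952). Apply the extended Euclidean algorithm:
11952 = 1086·11 + 6
11 = 1·6 + 5
6 = 1·5 + 1
5 = 5·1 + 0
Back-substitute:
1 = 6 − 5
1 = −11 + 2·6
1 = 2·11952 − 2173·11
So 11·(-2173) ≡ 1 (mod 11952), hence d ≡ -2173 ≡ 9779 (mod 11952).

9779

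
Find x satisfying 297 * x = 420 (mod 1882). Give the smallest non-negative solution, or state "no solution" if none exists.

First find gcd(297, 1882):
1882 = 6*297 + 100
297 = 2*100 + 97
100 = 1*97 + 3
97 = 32*3 + 1
3 = 3*1 + 0
gcd = 1, so a unique solution mod 1882 exists.
Back-substitute for the Bézout coefficients:
1 = 97 − 32·3
1 = −32·100 + 33·97
1 = 33·297 − 98·100
1 = −98·1882 + 621·297
So 297·(621) ≡ 1 (mod 1882), giving 297⁻¹ ≡ 621.
x ≡ 297⁻¹·420 ≡ 621·420 ≡ 1104 (mod 1882).

1104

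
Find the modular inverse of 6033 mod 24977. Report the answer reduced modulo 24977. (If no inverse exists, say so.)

6562

Extended Euclidean algorithm:
24977 = 4·6033 + 845
6033 = 7·845 + 118
845 = 7·118 + 19
118 = 6·19 + 4
19 = 4·4 + 3
4 = 1·3 + 1
3 = 3·1 + 0
Since gcd(6033, 24977) = 1, back-substitute to write 1 as a combination:
1 = 4 − 3
1 = −19 + 5·4
1 = 5·118 − 31·19
1 = −31·845 + 222·118
1 = 222·6033 − 1585·845
1 = −1585·24977 + 6562·6033
So 6033·6562 ≡ 1 (mod 24977).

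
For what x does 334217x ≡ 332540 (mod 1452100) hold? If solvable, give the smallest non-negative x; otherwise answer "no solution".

First find gcd(334217, 1452100):
1452100 = 4×334217 + 115232
334217 = 2×115232 + 103753
115232 = 1×103753 + 11479
103753 = 9×11479 + 442
11479 = 25×442 + 429
442 = 1×429 + 13
429 = 33×13 + 0
gcd = 13 and 13 | 332540, so solutions exist. Divide through by 13: 25709x ≡ 25580 (mod 111700).
Now find 25709⁻¹ mod 111700:
111700 = 4×25709 + 8864
25709 = 2×8864 + 7981
8864 = 1×7981 + 883
7981 = 9×883 + 34
883 = 25×34 + 33
34 = 1×33 + 1
33 = 33×1 + 0
Back-substitute:
1 = 34 − 33
1 = −883 + 26·34
1 = 26·7981 − 235·883
1 = −235·8864 + 261·7981
1 = 261·25709 − 757·8864
1 = −757·111700 + 3289·25709
So 25709⁻¹ ≡ 3289 (mod 111700).
Then x ≡ 3289·25580 ≡ 22520 (mod 111700); the smallest non-negative solution is x = 22520.

22520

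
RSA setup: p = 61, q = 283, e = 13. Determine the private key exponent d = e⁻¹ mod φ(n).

φ(n) = (p−1)(q−1) = 60·282 = 16920.
Need d with 13·d ≡ 1 (mod 16920). Apply the extended Euclidean algorithm:
16920 = 1301*13 + 7
13 = 1*7 + 6
7 = 1*6 + 1
6 = 6*1 + 0
Back-substitute:
1 = 7 − 6
1 = −13 + 2·7
1 = 2·16920 − 2603·13
So 13·(-2603) ≡ 1 (mod 16920), hence d ≡ -2603 ≡ 14317 (mod 16920).

14317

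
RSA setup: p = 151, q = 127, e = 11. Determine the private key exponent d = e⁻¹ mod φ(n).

φ(n) = (p−1)(q−1) = 150·126 = 18900.
Need d with 11·d ≡ 1 (mod 18900). Apply the extended Euclidean algorithm:
18900 = 1718*11 + 2
11 = 5*2 + 1
2 = 2*1 + 0
Back-substitute:
1 = 11 − 5·2
1 = −5·18900 + 8591·11
So 11·8591 ≡ 1 (mod 18900), hence d = 8591.

8591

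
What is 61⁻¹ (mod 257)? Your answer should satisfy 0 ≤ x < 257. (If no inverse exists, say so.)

59

gcd(257, 61) by repeated division:
257 = 4*61 + 13
61 = 4*13 + 9
13 = 1*9 + 4
9 = 2*4 + 1
4 = 4*1 + 0
gcd = 1, so the inverse exists. Back-substitute:
1 = 9 − 2·4
1 = −2·13 + 3·9
1 = 3·61 − 14·13
1 = −14·257 + 59·61
So 61·59 ≡ 1 (mod 257).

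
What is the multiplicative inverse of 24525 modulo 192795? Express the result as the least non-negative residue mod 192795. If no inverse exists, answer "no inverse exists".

Compute gcd(24525, 192795):
192795 = 7*24525 + 21120
24525 = 1*21120 + 3405
21120 = 6*3405 + 690
3405 = 4*690 + 645
690 = 1*645 + 45
645 = 14*45 + 15
45 = 3*15 + 0
gcd(24525, 192795) = 15 ≠ 1, so 24525 has no multiplicative inverse modulo 192795.

no inverse exists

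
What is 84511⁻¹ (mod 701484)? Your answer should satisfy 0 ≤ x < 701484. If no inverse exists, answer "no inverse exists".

no inverse exists

Compute gcd(84511, 701484):
701484 = 8·84511 + 25396
84511 = 3·25396 + 8323
25396 = 3·8323 + 427
8323 = 19·427 + 210
427 = 2·210 + 7
210 = 30·7 + 0
The gcd is 7, not 1, hence no inverse exists.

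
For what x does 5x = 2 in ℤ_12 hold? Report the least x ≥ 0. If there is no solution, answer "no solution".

10

First find gcd(5, 12):
12 = 2*5 + 2
5 = 2*2 + 1
2 = 2*1 + 0
gcd = 1, so a unique solution mod 12 exists.
Back-substitute for the Bézout coefficients:
1 = 5 − 2·2
1 = −2·12 + 5·5
So 5·(5) ≡ 1 (mod 12), giving 5⁻¹ ≡ 5.
x ≡ 5⁻¹·2 ≡ 5·2 ≡ 10 (mod 12).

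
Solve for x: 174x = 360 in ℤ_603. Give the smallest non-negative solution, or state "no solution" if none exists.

First find gcd(174, 603):
603 = 3*174 + 81
174 = 2*81 + 12
81 = 6*12 + 9
12 = 1*9 + 3
9 = 3*3 + 0
gcd = 3 and 3 | 360, so solutions exist. Divide through by 3: 58x ≡ 120 (mod 201).
Now find 58⁻¹ mod 201:
201 = 3·58 + 27
58 = 2·27 + 4
27 = 6·4 + 3
4 = 1·3 + 1
3 = 3·1 + 0
Back-substitute:
1 = 4 − 3
1 = −27 + 7·4
1 = 7·58 − 15·27
1 = −15·201 + 52·58
So 58⁻¹ ≡ 52 (mod 201).
Then x ≡ 52·120 ≡ 9 (mod 201); the smallest non-negative solution is x = 9.

9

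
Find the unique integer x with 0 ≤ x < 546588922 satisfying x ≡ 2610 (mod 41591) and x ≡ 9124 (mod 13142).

341714266

Write x = 2610 + 41591·k. Then 41591·k ≡ 9124 − 2610 ≡ 6514 (mod 13142).
Need 41591⁻¹ mod 13142. Extended Euclid on (13142, 2165):
13142 = 6·2165 + 152
2165 = 14·152 + 37
152 = 4·37 + 4
37 = 9·4 + 1
4 = 4·1 + 0
Back-substitute:
1 = 37 − 9·4
1 = −9·152 + 37·37
1 = 37·2165 − 527·152
1 = −527·13142 + 3199·2165
41591⁻¹ ≡ 3199 (mod 13142), so k ≡ 3199·6514 ≡ 8216 (mod 13142).
x = 2610 + 41591·8216 = 341714266.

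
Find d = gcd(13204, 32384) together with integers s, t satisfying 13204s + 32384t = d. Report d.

4

Apply Euclid's algorithm to 32384 and 13204:
32384 = 2*13204 + 5976
13204 = 2*5976 + 1252
5976 = 4*1252 + 968
1252 = 1*968 + 284
968 = 3*284 + 116
284 = 2*116 + 52
116 = 2*52 + 12
52 = 4*12 + 4
12 = 3*4 + 0
gcd(13204, 32384) = 4.
Working backward:
4 = 52 − 4·12
4 = −4·116 + 9·52
4 = 9·284 − 22·116
4 = −22·968 + 75·284
4 = 75·1252 − 97·968
4 = −97·5976 + 463·1252
4 = 463·13204 − 1023·5976
4 = −1023·32384 + 2509·13204
So 4 = (-1023)·32384 + (2509)·13204.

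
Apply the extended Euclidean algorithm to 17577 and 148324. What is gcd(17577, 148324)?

Apply Euclid's algorithm to 148324 and 17577:
148324 = 8·17577 + 7708
17577 = 2·7708 + 2161
7708 = 3·2161 + 1225
2161 = 1·1225 + 936
1225 = 1·936 + 289
936 = 3·289 + 69
289 = 4·69 + 13
69 = 5·13 + 4
13 = 3·4 + 1
4 = 4·1 + 0
gcd(17577, 148324) = 1.
Express as a combination:
1 = 13 − 3·4
1 = −3·69 + 16·13
1 = 16·289 − 67·69
1 = −67·936 + 217·289
1 = 217·1225 − 284·936
1 = −284·2161 + 501·1225
1 = 501·7708 − 1787·2161
1 = −1787·17577 + 4075·7708
1 = 4075·148324 − 34387·17577
So 1 = (4075)·148324 + (-34387)·17577.

1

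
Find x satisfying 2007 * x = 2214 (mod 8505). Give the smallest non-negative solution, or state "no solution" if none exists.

552

First find gcd(2007, 8505):
8505 = 4×2007 + 477
2007 = 4×477 + 99
477 = 4×99 + 81
99 = 1×81 + 18
81 = 4×18 + 9
18 = 2×9 + 0
gcd = 9 and 9 | 2214, so solutions exist. Divide through by 9: 223x ≡ 246 (mod 945).
Now find 223⁻¹ mod 945:
945 = 4·223 + 53
223 = 4·53 + 11
53 = 4·11 + 9
11 = 1·9 + 2
9 = 4·2 + 1
2 = 2·1 + 0
Back-substitute:
1 = 9 − 4·2
1 = −4·11 + 5·9
1 = 5·53 − 24·11
1 = −24·223 + 101·53
1 = 101·945 − 428·223
So 223·(-428) ≡ 1 (mod 945), i.e. 223⁻¹ ≡ 517.
Then x ≡ 517·246 ≡ 552 (mod 945); the smallest non-negative solution is x = 552.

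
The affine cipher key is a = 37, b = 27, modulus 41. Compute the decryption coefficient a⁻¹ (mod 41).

Apply the Euclidean algorithm to 41 and 37:
41 = 1×37 + 4
37 = 9×4 + 1
4 = 4×1 + 0
Since gcd(37, 41) = 1, back-substitute to write 1 as a combination:
1 = 37 − 9·4
1 = −9·41 + 10·37
So 37·10 ≡ 1 (mod 41).

10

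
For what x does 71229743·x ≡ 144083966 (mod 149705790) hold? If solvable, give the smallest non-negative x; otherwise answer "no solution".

4883602

First find gcd(71229743, 149705790):
149705790 = 2*71229743 + 7246304
71229743 = 9*7246304 + 6013007
7246304 = 1*6013007 + 1233297
6013007 = 4*1233297 + 1079819
1233297 = 1*1079819 + 153478
1079819 = 7*153478 + 5473
153478 = 28*5473 + 234
5473 = 23*234 + 91
234 = 2*91 + 52
91 = 1*52 + 39
52 = 1*39 + 13
39 = 3*13 + 0
gcd = 13 and 13 | 144083966, so solutions exist. Divide through by 13: 5479211x ≡ 11083382 (mod 11515830).
Now find 5479211⁻¹ mod 11515830:
11515830 = 2·5479211 + 557408
5479211 = 9·557408 + 462539
557408 = 1·462539 + 94869
462539 = 4·94869 + 83063
94869 = 1·83063 + 11806
83063 = 7·11806 + 421
11806 = 28·421 + 18
421 = 23·18 + 7
18 = 2·7 + 4
7 = 1·4 + 3
4 = 1·3 + 1
3 = 3·1 + 0
Back-substitute:
1 = 4 − 3
1 = −7 + 2·4
1 = 2·18 − 5·7
1 = −5·421 + 117·18
1 = 117·11806 − 3281·421
1 = −3281·83063 + 23084·11806
1 = 23084·94869 − 26365·83063
1 = −26365·462539 + 128544·94869
1 = 128544·557408 − 154909·462539
1 = −154909·5479211 + 1522725·557408
1 = 1522725·11515830 − 3200359·5479211
So 5479211·(-3200359) ≡ 1 (mod 11515830), i.e. 5479211⁻¹ ≡ 8315471.
Then x ≡ 8315471·11083382 ≡ 4883602 (mod 11515830); the smallest non-negative solution is x = 4883602.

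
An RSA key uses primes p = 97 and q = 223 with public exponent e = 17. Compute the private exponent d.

3761

φ(n) = (p−1)(q−1) = 96·222 = 21312.
Need d with 17·d ≡ 1 (mod 21312). Apply the extended Euclidean algorithm:
21312 = 1253×17 + 11
17 = 1×11 + 6
11 = 1×6 + 5
6 = 1×5 + 1
5 = 5×1 + 0
Back-substitute:
1 = 6 − 5
1 = −11 + 2·6
1 = 2·17 − 3·11
1 = −3·21312 + 3761·17
So 17·3761 ≡ 1 (mod 21312), hence d = 3761.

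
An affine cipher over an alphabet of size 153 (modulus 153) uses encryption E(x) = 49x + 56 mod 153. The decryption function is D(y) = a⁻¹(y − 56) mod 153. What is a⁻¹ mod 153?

25

Apply the Euclidean algorithm to 153 and 49:
153 = 3×49 + 6
49 = 8×6 + 1
6 = 6×1 + 0
gcd = 1, so the inverse exists. Back-substitute:
1 = 49 − 8·6
1 = −8·153 + 25·49
So 49·25 ≡ 1 (mod 153).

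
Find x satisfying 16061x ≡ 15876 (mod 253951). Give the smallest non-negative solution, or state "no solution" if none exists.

223309

First find gcd(16061, 253951):
253951 = 15*16061 + 13036
16061 = 1*13036 + 3025
13036 = 4*3025 + 936
3025 = 3*936 + 217
936 = 4*217 + 68
217 = 3*68 + 13
68 = 5*13 + 3
13 = 4*3 + 1
3 = 3*1 + 0
gcd = 1, so a unique solution mod 253951 exists.
Back-substitute for the Bézout coefficients:
1 = 13 − 4·3
1 = −4·68 + 21·13
1 = 21·217 − 67·68
1 = −67·936 + 289·217
1 = 289·3025 − 934·936
1 = −934·13036 + 4025·3025
1 = 4025·16061 − 4959·13036
1 = −4959·253951 + 78410·16061
So 16061·(78410) ≡ 1 (mod 253951), giving 16061⁻¹ ≡ 78410.
x ≡ 16061⁻¹·15876 ≡ 78410·15876 ≡ 223309 (mod 253951).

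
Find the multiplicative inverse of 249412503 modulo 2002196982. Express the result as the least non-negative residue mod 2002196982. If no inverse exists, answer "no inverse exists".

no inverse exists

Compute gcd(249412503, 2002196982):
2002196982 = 8*249412503 + 6896958
249412503 = 36*6896958 + 1122015
6896958 = 6*1122015 + 164868
1122015 = 6*164868 + 132807
164868 = 1*132807 + 32061
132807 = 4*32061 + 4563
32061 = 7*4563 + 120
4563 = 38*120 + 3
120 = 40*3 + 0
gcd(249412503, 2002196982) = 3 ≠ 1, so 249412503 has no multiplicative inverse modulo 2002196982.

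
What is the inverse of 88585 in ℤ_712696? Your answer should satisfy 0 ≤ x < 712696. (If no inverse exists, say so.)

220233

Extended Euclidean algorithm:
712696 = 8*88585 + 4016
88585 = 22*4016 + 233
4016 = 17*233 + 55
233 = 4*55 + 13
55 = 4*13 + 3
13 = 4*3 + 1
3 = 3*1 + 0
gcd = 1, so the inverse exists. Back-substitute:
1 = 13 − 4·3
1 = −4·55 + 17·13
1 = 17·233 − 72·55
1 = −72·4016 + 1241·233
1 = 1241·88585 − 27374·4016
1 = −27374·712696 + 220233·88585
So 88585·220233 ≡ 1 (mod 712696).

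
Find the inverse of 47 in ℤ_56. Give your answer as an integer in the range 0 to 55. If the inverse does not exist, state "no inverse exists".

31

Apply the Euclidean algorithm to 56 and 47:
56 = 1*47 + 9
47 = 5*9 + 2
9 = 4*2 + 1
2 = 2*1 + 0
Since gcd(47, 56) = 1, back-substitute to write 1 as a combination:
1 = 9 − 4·2
1 = −4·47 + 21·9
1 = 21·56 − 25·47
So 47·(-25) ≡ 1 (mod 56), and -25 ≡ 31 (mod 56).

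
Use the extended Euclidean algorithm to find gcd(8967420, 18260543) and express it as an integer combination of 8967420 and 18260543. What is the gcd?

Repeated division:
18260543 = 2×8967420 + 325703
8967420 = 27×325703 + 173439
325703 = 1×173439 + 152264
173439 = 1×152264 + 21175
152264 = 7×21175 + 4039
21175 = 5×4039 + 980
4039 = 4×980 + 119
980 = 8×119 + 28
119 = 4×28 + 7
28 = 4×7 + 0
gcd(8967420, 18260543) = 7.
Express as a combination:
7 = 119 − 4·28
7 = −4·980 + 33·119
7 = 33·4039 − 136·980
7 = −136·21175 + 713·4039
7 = 713·152264 − 5127·21175
7 = −5127·173439 + 5840·152264
7 = 5840·325703 − 10967·173439
7 = −10967·8967420 + 301949·325703
7 = 301949·18260543 − 614865·8967420
So 7 = (301949)·18260543 + (-614865)·8967420.

7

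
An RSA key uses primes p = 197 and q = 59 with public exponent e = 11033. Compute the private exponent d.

φ(n) = (p−1)(q−1) = 196·58 = 11368.
Need d with 11033·d ≡ 1 (mod 11368). Apply the extended Euclidean algorithm:
11368 = 1·11033 + 335
11033 = 32·335 + 313
335 = 1·313 + 22
313 = 14·22 + 5
22 = 4·5 + 2
5 = 2·2 + 1
2 = 2·1 + 0
Back-substitute:
1 = 5 − 2·2
1 = −2·22 + 9·5
1 = 9·313 − 128·22
1 = −128·335 + 137·313
1 = 137·11033 − 4512·335
1 = −4512·11368 + 4649·11033
So 11033·4649 ≡ 1 (mod 11368), hence d = 4649.

4649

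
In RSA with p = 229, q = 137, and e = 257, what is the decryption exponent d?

3137

φ(n) = (p−1)(q−1) = 228·136 = 31008.
Need d with 257·d ≡ 1 (mod 31008). Apply the extended Euclidean algorithm:
31008 = 120·257 + 168
257 = 1·168 + 89
168 = 1·89 + 79
89 = 1·79 + 10
79 = 7·10 + 9
10 = 1·9 + 1
9 = 9·1 + 0
Back-substitute:
1 = 10 − 9
1 = −79 + 8·10
1 = 8·89 − 9·79
1 = −9·168 + 17·89
1 = 17·257 − 26·168
1 = −26·31008 + 3137·257
So 257·3137 ≡ 1 (mod 31008), hence d = 3137.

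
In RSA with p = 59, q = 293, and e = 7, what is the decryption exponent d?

4839

φ(n) = (p−1)(q−1) = 58·292 = 16936.
Need d with 7·d ≡ 1 (mod 16936). Apply the extended Euclidean algorithm:
16936 = 2419×7 + 3
7 = 2×3 + 1
3 = 3×1 + 0
Back-substitute:
1 = 7 − 2·3
1 = −2·16936 + 4839·7
So 7·4839 ≡ 1 (mod 16936), hence d = 4839.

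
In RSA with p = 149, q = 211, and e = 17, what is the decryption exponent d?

7313

φ(n) = (p−1)(q−1) = 148·210 = 31080.
Need d with 17·d ≡ 1 (mod 31080). Apply the extended Euclidean algorithm:
31080 = 1828·17 + 4
17 = 4·4 + 1
4 = 4·1 + 0
Back-substitute:
1 = 17 − 4·4
1 = −4·31080 + 7313·17
So 17·7313 ≡ 1 (mod 31080), hence d = 7313.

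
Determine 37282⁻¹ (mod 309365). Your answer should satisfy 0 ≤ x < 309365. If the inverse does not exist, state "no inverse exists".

no inverse exists

Euclidean algorithm on 309365, 37282:
309365 = 8*37282 + 11109
37282 = 3*11109 + 3955
11109 = 2*3955 + 3199
3955 = 1*3199 + 756
3199 = 4*756 + 175
756 = 4*175 + 56
175 = 3*56 + 7
56 = 8*7 + 0
Since gcd = 7 > 1, 37282 is not a unit mod 309365.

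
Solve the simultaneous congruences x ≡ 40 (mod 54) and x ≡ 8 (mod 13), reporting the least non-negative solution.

Write x = 40 + 54·k. Then 54·k ≡ 8 − 40 ≡ 7 (mod 13).
Need 54⁻¹ mod 13. Extended Euclid on (13, 2):
13 = 6·2 + 1
2 = 2·1 + 0
Back-substitute:
1 = 13 − 6·2
54⁻¹ ≡ 7 (mod 13), so k ≡ 7·7 ≡ 10 (mod 13).
x = 40 + 54·10 = 580.

580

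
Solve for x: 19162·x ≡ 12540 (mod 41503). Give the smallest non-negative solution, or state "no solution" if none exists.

First find gcd(19162, 41503):
41503 = 2*19162 + 3179
19162 = 6*3179 + 88
3179 = 36*88 + 11
88 = 8*11 + 0
gcd = 11 and 11 | 12540, so solutions exist. Divide through by 11: 1742x ≡ 1140 (mod 3773).
Now find 1742⁻¹ mod 3773:
3773 = 2*1742 + 289
1742 = 6*289 + 8
289 = 36*8 + 1
8 = 8*1 + 0
Back-substitute:
1 = 289 − 36·8
1 = −36·1742 + 217·289
1 = 217·3773 − 470·1742
So 1742·(-470) ≡ 1 (mod 3773), i.e. 1742⁻¹ ≡ 3303.
Then x ≡ 3303·1140 ≡ 3739 (mod 3773); the smallest non-negative solution is x = 3739.

3739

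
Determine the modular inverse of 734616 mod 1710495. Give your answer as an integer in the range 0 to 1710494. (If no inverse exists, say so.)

Euclidean algorithm on 1710495, 734616:
1710495 = 2·734616 + 241263
734616 = 3·241263 + 10827
241263 = 22·10827 + 3069
10827 = 3·3069 + 1620
3069 = 1·1620 + 1449
1620 = 1·1449 + 171
1449 = 8·171 + 81
171 = 2·81 + 9
81 = 9·9 + 0
Since gcd = 9 > 1, 734616 is not a unit mod 1710495.

no inverse exists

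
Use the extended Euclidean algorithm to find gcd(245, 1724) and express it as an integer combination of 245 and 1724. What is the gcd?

1

Euclidean algorithm:
1724 = 7·245 + 9
245 = 27·9 + 2
9 = 4·2 + 1
2 = 2·1 + 0
gcd(245, 1724) = 1.
Working backward:
1 = 9 − 4·2
1 = −4·245 + 109·9
1 = 109·1724 − 767·245
So 1 = (109)·1724 + (-767)·245.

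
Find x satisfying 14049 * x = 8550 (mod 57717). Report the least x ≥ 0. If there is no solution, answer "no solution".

First find gcd(14049, 57717):
57717 = 4·14049 + 1521
14049 = 9·1521 + 360
1521 = 4·360 + 81
360 = 4·81 + 36
81 = 2·36 + 9
36 = 4·9 + 0
gcd = 9 and 9 | 8550, so solutions exist. Divide through by 9: 1561x ≡ 950 (mod 6413).
Now find 1561⁻¹ mod 6413:
6413 = 4·1561 + 169
1561 = 9·169 + 40
169 = 4·40 + 9
40 = 4·9 + 4
9 = 2·4 + 1
4 = 4·1 + 0
Back-substitute:
1 = 9 − 2·4
1 = −2·40 + 9·9
1 = 9·169 − 38·40
1 = −38·1561 + 351·169
1 = 351·6413 − 1442·1561
So 1561·(-1442) ≡ 1 (mod 6413), i.e. 1561⁻¹ ≡ 4971.
Then x ≡ 4971·950 ≡ 2482 (mod 6413); the smallest non-negative solution is x = 2482.

2482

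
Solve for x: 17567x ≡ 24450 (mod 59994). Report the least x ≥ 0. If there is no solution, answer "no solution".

gcd(17567, 59994):
59994 = 3×17567 + 7293
17567 = 2×7293 + 2981
7293 = 2×2981 + 1331
2981 = 2×1331 + 319
1331 = 4×319 + 55
319 = 5×55 + 44
55 = 1×44 + 11
44 = 4×11 + 0
gcd = 11, but 11 ∤ 24450, so the congruence has no solution.

no solution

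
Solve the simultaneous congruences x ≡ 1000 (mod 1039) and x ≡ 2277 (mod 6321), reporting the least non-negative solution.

1645737

Write x = 1000 + 1039·k. Then 1039·k ≡ 2277 − 1000 ≡ 1277 (mod 6321).
Need 1039⁻¹ mod 6321. Extended Euclid on (6321, 1039):
6321 = 6×1039 + 87
1039 = 11×87 + 82
87 = 1×82 + 5
82 = 16×5 + 2
5 = 2×2 + 1
2 = 2×1 + 0
Back-substitute:
1 = 5 − 2·2
1 = −2·82 + 33·5
1 = 33·87 − 35·82
1 = −35·1039 + 418·87
1 = 418·6321 − 2543·1039
1039⁻¹ ≡ 3778 (mod 6321), so k ≡ 3778·1277 ≡ 1583 (mod 6321).
x = 1000 + 1039·1583 = 1645737.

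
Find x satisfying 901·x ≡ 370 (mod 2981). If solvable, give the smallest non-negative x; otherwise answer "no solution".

First find gcd(901, 2981):
2981 = 3*901 + 278
901 = 3*278 + 67
278 = 4*67 + 10
67 = 6*10 + 7
10 = 1*7 + 3
7 = 2*3 + 1
3 = 3*1 + 0
gcd = 1, so a unique solution mod 2981 exists.
Back-substitute for the Bézout coefficients:
1 = 7 − 2·3
1 = −2·10 + 3·7
1 = 3·67 − 20·10
1 = −20·278 + 83·67
1 = 83·901 − 269·278
1 = −269·2981 + 890·901
So 901·(890) ≡ 1 (mod 2981), giving 901⁻¹ ≡ 890.
x ≡ 901⁻¹·370 ≡ 890·370 ≡ 1390 (mod 2981).

1390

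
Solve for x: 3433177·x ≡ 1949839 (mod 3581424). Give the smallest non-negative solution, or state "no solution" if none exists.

gcd(3433177, 3581424):
3581424 = 1·3433177 + 148247
3433177 = 23·148247 + 23496
148247 = 6·23496 + 7271
23496 = 3·7271 + 1683
7271 = 4·1683 + 539
1683 = 3·539 + 66
539 = 8·66 + 11
66 = 6·11 + 0
gcd = 11, but 11 ∤ 1949839, so the congruence has no solution.

no solution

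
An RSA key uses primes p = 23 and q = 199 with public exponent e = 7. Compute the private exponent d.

φ(n) = (p−1)(q−1) = 22·198 = 4356.
Need d with 7·d ≡ 1 (mod 4356). Apply the extended Euclidean algorithm:
4356 = 622*7 + 2
7 = 3*2 + 1
2 = 2*1 + 0
Back-substitute:
1 = 7 − 3·2
1 = −3·4356 + 1867·7
So 7·1867 ≡ 1 (mod 4356), hence d = 1867.

1867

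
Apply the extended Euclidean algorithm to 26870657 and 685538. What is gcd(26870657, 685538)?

Apply Euclid's algorithm to 26870657 and 685538:
26870657 = 39*685538 + 134675
685538 = 5*134675 + 12163
134675 = 11*12163 + 882
12163 = 13*882 + 697
882 = 1*697 + 185
697 = 3*185 + 142
185 = 1*142 + 43
142 = 3*43 + 13
43 = 3*13 + 4
13 = 3*4 + 1
4 = 4*1 + 0
gcd(26870657, 685538) = 1.
Working backward:
1 = 13 − 3·4
1 = −3·43 + 10·13
1 = 10·142 − 33·43
1 = −33·185 + 43·142
1 = 43·697 − 162·185
1 = −162·882 + 205·697
1 = 205·12163 − 2827·882
1 = −2827·134675 + 31302·12163
1 = 31302·685538 − 159337·134675
1 = −159337·26870657 + 6245445·685538
So 1 = (-159337)·26870657 + (6245445)·685538.

1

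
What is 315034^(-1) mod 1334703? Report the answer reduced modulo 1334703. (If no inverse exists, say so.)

449704

gcd(1334703, 315034) by repeated division:
1334703 = 4×315034 + 74567
315034 = 4×74567 + 16766
74567 = 4×16766 + 7503
16766 = 2×7503 + 1760
7503 = 4×1760 + 463
1760 = 3×463 + 371
463 = 1×371 + 92
371 = 4×92 + 3
92 = 30×3 + 2
3 = 1×2 + 1
2 = 2×1 + 0
The gcd is 1. Working backward:
1 = 3 − 2
1 = −92 + 31·3
1 = 31·371 − 125·92
1 = −125·463 + 156·371
1 = 156·1760 − 593·463
1 = −593·7503 + 2528·1760
1 = 2528·16766 − 5649·7503
1 = −5649·74567 + 25124·16766
1 = 25124·315034 − 106145·74567
1 = −106145·1334703 + 449704·315034
So 315034·449704 ≡ 1 (mod 1334703).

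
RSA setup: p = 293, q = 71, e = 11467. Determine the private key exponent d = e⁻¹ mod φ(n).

9843

φ(n) = (p−1)(q−1) = 292·70 = 20440.
Need d with 11467·d ≡ 1 (mod 20440). Apply the extended Euclidean algorithm:
20440 = 1*11467 + 8973
11467 = 1*8973 + 2494
8973 = 3*2494 + 1491
2494 = 1*1491 + 1003
1491 = 1*1003 + 488
1003 = 2*488 + 27
488 = 18*27 + 2
27 = 13*2 + 1
2 = 2*1 + 0
Back-substitute:
1 = 27 − 13·2
1 = −13·488 + 235·27
1 = 235·1003 − 483·488
1 = −483·1491 + 718·1003
1 = 718·2494 − 1201·1491
1 = −1201·8973 + 4321·2494
1 = 4321·11467 − 5522·8973
1 = −5522·20440 + 9843·11467
So 11467·9843 ≡ 1 (mod 20440), hence d = 9843.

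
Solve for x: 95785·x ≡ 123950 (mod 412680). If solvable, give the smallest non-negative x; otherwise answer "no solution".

First find gcd(95785, 412680):
412680 = 4×95785 + 29540
95785 = 3×29540 + 7165
29540 = 4×7165 + 880
7165 = 8×880 + 125
880 = 7×125 + 5
125 = 25×5 + 0
gcd = 5 and 5 | 123950, so solutions exist. Divide through by 5: 19157x ≡ 24790 (mod 82536).
Now find 19157⁻¹ mod 82536:
82536 = 4×19157 + 5908
19157 = 3×5908 + 1433
5908 = 4×1433 + 176
1433 = 8×176 + 25
176 = 7×25 + 1
25 = 25×1 + 0
Back-substitute:
1 = 176 − 7·25
1 = −7·1433 + 57·176
1 = 57·5908 − 235·1433
1 = −235·19157 + 762·5908
1 = 762·82536 − 3283·19157
So 19157·(-3283) ≡ 1 (mod 82536), i.e. 19157⁻¹ ≡ 79253.
Then x ≡ 79253·24790 ≡ 77462 (mod 82536); the smallest non-negative solution is x = 77462.

77462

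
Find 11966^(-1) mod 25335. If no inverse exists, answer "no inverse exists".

Apply the Euclidean algorithm to 25335 and 11966:
25335 = 2*11966 + 1403
11966 = 8*1403 + 742
1403 = 1*742 + 661
742 = 1*661 + 81
661 = 8*81 + 13
81 = 6*13 + 3
13 = 4*3 + 1
3 = 3*1 + 0
The gcd is 1. Working backward:
1 = 13 − 4·3
1 = −4·81 + 25·13
1 = 25·661 − 204·81
1 = −204·742 + 229·661
1 = 229·1403 − 433·742
1 = −433·11966 + 3693·1403
1 = 3693·25335 − 7819·11966
Thus 11966·(-7819) ≡ 1 (mod 25335); reducing, -7819 mod 25335 = 17516.

17516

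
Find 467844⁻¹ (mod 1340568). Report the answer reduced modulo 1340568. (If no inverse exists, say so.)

no inverse exists

Euclidean algorithm on 1340568, 467844:
1340568 = 2·467844 + 404880
467844 = 1·404880 + 62964
404880 = 6·62964 + 27096
62964 = 2·27096 + 8772
27096 = 3·8772 + 780
8772 = 11·780 + 192
780 = 4·192 + 12
192 = 16·12 + 0
The gcd is 12, not 1, hence no inverse exists.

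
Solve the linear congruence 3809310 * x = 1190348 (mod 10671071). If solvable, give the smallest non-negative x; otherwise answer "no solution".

First find gcd(3809310, 10671071):
10671071 = 2×3809310 + 3052451
3809310 = 1×3052451 + 756859
3052451 = 4×756859 + 25015
756859 = 30×25015 + 6409
25015 = 3×6409 + 5788
6409 = 1×5788 + 621
5788 = 9×621 + 199
621 = 3×199 + 24
199 = 8×24 + 7
24 = 3×7 + 3
7 = 2×3 + 1
3 = 3×1 + 0
gcd = 1, so a unique solution mod 10671071 exists.
Back-substitute for the Bézout coefficients:
1 = 7 − 2·3
1 = −2·24 + 7·7
1 = 7·199 − 58·24
1 = −58·621 + 181·199
1 = 181·5788 − 1687·621
1 = −1687·6409 + 1868·5788
1 = 1868·25015 − 7291·6409
1 = −7291·756859 + 220598·25015
1 = 220598·3052451 − 889683·756859
1 = −889683·3809310 + 1110281·3052451
1 = 1110281·10671071 − 3110245·3809310
So 3809310·(-3110245) ≡ 1 (mod 10671071), giving 3809310⁻¹ ≡ 7560826.
x ≡ 3809310⁻¹·1190348 ≡ 7560826·1190348 ≡ 812835 (mod 10671071).

812835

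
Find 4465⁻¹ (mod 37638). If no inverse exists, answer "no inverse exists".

8497

Apply the Euclidean algorithm to 37638 and 4465:
37638 = 8×4465 + 1918
4465 = 2×1918 + 629
1918 = 3×629 + 31
629 = 20×31 + 9
31 = 3×9 + 4
9 = 2×4 + 1
4 = 4×1 + 0
Since gcd(4465, 37638) = 1, back-substitute to write 1 as a combination:
1 = 9 − 2·4
1 = −2·31 + 7·9
1 = 7·629 − 142·31
1 = −142·1918 + 433·629
1 = 433·4465 − 1008·1918
1 = −1008·37638 + 8497·4465
So 4465·8497 ≡ 1 (mod 37638).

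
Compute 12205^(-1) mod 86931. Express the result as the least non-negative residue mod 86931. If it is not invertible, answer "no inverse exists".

5869

Extended Euclidean algorithm:
86931 = 7×12205 + 1496
12205 = 8×1496 + 237
1496 = 6×237 + 74
237 = 3×74 + 15
74 = 4×15 + 14
15 = 1×14 + 1
14 = 14×1 + 0
The gcd is 1. Working backward:
1 = 15 − 14
1 = −74 + 5·15
1 = 5·237 − 16·74
1 = −16·1496 + 101·237
1 = 101·12205 − 824·1496
1 = −824·86931 + 5869·12205
So 12205·5869 ≡ 1 (mod 86931).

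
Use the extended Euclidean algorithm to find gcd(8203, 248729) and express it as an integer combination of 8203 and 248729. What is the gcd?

13

Euclidean algorithm:
248729 = 30·8203 + 2639
8203 = 3·2639 + 286
2639 = 9·286 + 65
286 = 4·65 + 26
65 = 2·26 + 13
26 = 2·13 + 0
gcd(8203, 248729) = 13.
Express as a combination:
13 = 65 − 2·26
13 = −2·286 + 9·65
13 = 9·2639 − 83·286
13 = −83·8203 + 258·2639
13 = 258·248729 − 7823·8203
So 13 = (258)·248729 + (-7823)·8203.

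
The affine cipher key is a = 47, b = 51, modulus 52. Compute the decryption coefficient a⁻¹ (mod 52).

31

Run Euclid on (52, 47):
52 = 1·47 + 5
47 = 9·5 + 2
5 = 2·2 + 1
2 = 2·1 + 0
gcd = 1, so the inverse exists. Back-substitute:
1 = 5 − 2·2
1 = −2·47 + 19·5
1 = 19·52 − 21·47
Hence 47⁻¹ ≡ -21 ≡ 31 (mod 52).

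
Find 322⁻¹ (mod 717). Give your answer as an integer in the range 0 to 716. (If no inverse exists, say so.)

Run Euclid on (717, 322):
717 = 2×322 + 73
322 = 4×73 + 30
73 = 2×30 + 13
30 = 2×13 + 4
13 = 3×4 + 1
4 = 4×1 + 0
Since gcd(322, 717) = 1, back-substitute to write 1 as a combination:
1 = 13 − 3·4
1 = −3·30 + 7·13
1 = 7·73 − 17·30
1 = −17·322 + 75·73
1 = 75·717 − 167·322
Hence 322⁻¹ ≡ -167 ≡ 550 (mod 717).

550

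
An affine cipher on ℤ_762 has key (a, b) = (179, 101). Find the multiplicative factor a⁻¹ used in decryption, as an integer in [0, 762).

149

gcd(762, 179) by repeated division:
762 = 4×179 + 46
179 = 3×46 + 41
46 = 1×41 + 5
41 = 8×5 + 1
5 = 5×1 + 0
The gcd is 1. Working backward:
1 = 41 − 8·5
1 = −8·46 + 9·41
1 = 9·179 − 35·46
1 = −35·762 + 149·179
So 179·149 ≡ 1 (mod 762).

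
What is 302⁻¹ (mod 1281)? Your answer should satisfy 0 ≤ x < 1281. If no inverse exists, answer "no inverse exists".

gcd(1281, 302) by repeated division:
1281 = 4×302 + 73
302 = 4×73 + 10
73 = 7×10 + 3
10 = 3×3 + 1
3 = 3×1 + 0
Since gcd(302, 1281) = 1, back-substitute to write 1 as a combination:
1 = 10 − 3·3
1 = −3·73 + 22·10
1 = 22·302 − 91·73
1 = −91·1281 + 386·302
So 302·386 ≡ 1 (mod 1281).

386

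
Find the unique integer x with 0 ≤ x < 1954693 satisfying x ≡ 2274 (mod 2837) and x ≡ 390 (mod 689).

Write x = 2274 + 2837·k. Then 2837·k ≡ 390 − 2274 ≡ 183 (mod 689).
Need 2837⁻¹ mod 689. Extended Euclid on (689, 81):
689 = 8×81 + 41
81 = 1×41 + 40
41 = 1×40 + 1
40 = 40×1 + 0
Back-substitute:
1 = 41 − 40
1 = −81 + 2·41
1 = 2·689 − 17·81
2837⁻¹ ≡ 672 (mod 689), so k ≡ 672·183 ≡ 334 (mod 689).
x = 2274 + 2837·334 = 949832.

949832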